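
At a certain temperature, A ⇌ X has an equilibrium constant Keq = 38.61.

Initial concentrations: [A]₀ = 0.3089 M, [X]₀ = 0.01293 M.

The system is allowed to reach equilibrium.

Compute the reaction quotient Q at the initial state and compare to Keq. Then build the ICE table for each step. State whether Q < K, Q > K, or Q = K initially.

Q₀ = 0.04186 vs Keq = 38.61 ⇒ Q<K, forward
Step 1:
                   A          X
  Initial     0.3089    0.01293
  Change     -0.3008     0.3008
  Equil     0.008125     0.3137
  solve Keq expr → x = 0.3008; check Q = 38.61

Q₀ = 0.04186; Q < K (proceeds forward)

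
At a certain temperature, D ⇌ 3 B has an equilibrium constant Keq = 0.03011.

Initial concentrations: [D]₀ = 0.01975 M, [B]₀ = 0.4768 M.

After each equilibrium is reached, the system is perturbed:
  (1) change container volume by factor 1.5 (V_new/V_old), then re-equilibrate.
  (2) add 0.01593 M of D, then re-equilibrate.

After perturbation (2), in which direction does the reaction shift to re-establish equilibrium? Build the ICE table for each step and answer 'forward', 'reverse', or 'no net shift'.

Direction: forward

Q₀ = 5.488 vs Keq = 0.03011 ⇒ Q>K, reverse
Step 1:
                   D          B
  Initial    0.01975     0.4768
  Change      0.1069    -0.3206
  Equil       0.1266     0.1562
  solve Keq expr → x = -0.1069; check Q = 0.03011
Then change container volume by factor 1.5 (V_new/V_old).
Step 2:
                   D          B
  Initial    0.08441     0.1041
  Change   -0.009081    0.02724
  Equil      0.07533     0.1314
  solve Keq expr → x = 0.009081; check Q = 0.03011
Then add 0.01593 M of D.
Step 3:
                   D          B
  Initial    0.09126     0.1314
  Change   -0.002467   0.007402
  Equil      0.08879     0.1388
  solve Keq expr → x = 0.002467; check Q = 0.03011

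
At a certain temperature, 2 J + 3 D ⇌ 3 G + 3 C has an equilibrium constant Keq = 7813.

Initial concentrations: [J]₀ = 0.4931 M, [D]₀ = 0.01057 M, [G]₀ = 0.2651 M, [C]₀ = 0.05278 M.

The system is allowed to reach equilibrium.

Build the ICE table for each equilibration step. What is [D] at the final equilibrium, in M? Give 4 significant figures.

Q₀ = 9.54 vs Keq = 7813 ⇒ Q<K, forward
Step 1:
                  J         D         G         C
  init       0.4931   0.01057    0.2651   0.05278
  Δ       -0.006124 -0.009186  0.009186  0.009186
  eq          0.487  0.001384    0.2743   0.06197
  solve Keq expr → x = 0.003062; check Q = 7813

[D]_eq = 0.001384 M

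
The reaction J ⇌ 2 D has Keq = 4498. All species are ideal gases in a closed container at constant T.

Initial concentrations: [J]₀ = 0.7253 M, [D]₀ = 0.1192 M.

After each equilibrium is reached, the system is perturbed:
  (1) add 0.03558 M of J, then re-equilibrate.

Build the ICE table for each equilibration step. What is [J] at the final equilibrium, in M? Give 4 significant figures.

Q₀ = 0.01959 vs Keq = 4498 ⇒ Q<K, forward
Step 1:
                    J           D
  Initial      0.7253      0.1192
  Change      -0.7248        1.45
  Equil    5.4710e-04       1.569
  solve Keq expr → x = 0.7248; check Q = 4498
Then add 0.03558 M of J.
Step 2:
                    J           D
  Initial     0.03613       1.569
  Change     -0.03553     0.07106
  Equil    5.9778e-04        1.64
  solve Keq expr → x = 0.03553; check Q = 4498

[J]_eq = 5.9778e-04 M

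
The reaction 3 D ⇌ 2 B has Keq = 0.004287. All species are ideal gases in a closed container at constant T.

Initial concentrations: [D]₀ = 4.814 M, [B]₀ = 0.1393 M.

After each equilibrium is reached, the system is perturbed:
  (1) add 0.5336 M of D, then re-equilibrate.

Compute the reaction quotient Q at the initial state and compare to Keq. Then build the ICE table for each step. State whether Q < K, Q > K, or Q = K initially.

Q₀ = 1.7393e-04; Q < K (proceeds forward)

Q₀ = 1.7393e-04 vs Keq = 0.004287 ⇒ Q<K, forward
Step 1:
                  D         B
  Initial     4.814    0.1393
  Change    -0.6312    0.4208
  Equil       4.183    0.5601
  solve Keq expr → x = 0.2104; check Q = 0.004287
Then add 0.5336 M of D.
Step 2:
                  D         B
  Initial     4.716    0.5601
  Change    -0.1258   0.08387
  Equil       4.591     0.644
  solve Keq expr → x = 0.04194; check Q = 0.004287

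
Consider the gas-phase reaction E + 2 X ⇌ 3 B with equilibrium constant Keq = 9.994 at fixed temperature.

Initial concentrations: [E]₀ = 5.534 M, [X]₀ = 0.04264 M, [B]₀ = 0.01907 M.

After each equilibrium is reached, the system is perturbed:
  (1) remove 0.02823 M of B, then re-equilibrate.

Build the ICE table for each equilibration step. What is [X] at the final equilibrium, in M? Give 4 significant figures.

Q₀ = 6.8925e-04 vs Keq = 9.994 ⇒ Q<K, forward
Step 1:
                   E          X          B
  I            5.534    0.04264    0.01907
  C         -0.01984   -0.03967    0.05951
  E            5.514   0.002967    0.07858
  solve Keq expr → x = 0.01984; check Q = 9.994
Then remove 0.02823 M of B.
Step 2:
                   E          X          B
  I            5.514   0.002967    0.05035
  C       -6.7618e-04  -0.001352   0.002029
  E            5.513   0.001615    0.05238
  solve Keq expr → x = 6.7618e-04; check Q = 9.994

[X]_eq = 0.001615 M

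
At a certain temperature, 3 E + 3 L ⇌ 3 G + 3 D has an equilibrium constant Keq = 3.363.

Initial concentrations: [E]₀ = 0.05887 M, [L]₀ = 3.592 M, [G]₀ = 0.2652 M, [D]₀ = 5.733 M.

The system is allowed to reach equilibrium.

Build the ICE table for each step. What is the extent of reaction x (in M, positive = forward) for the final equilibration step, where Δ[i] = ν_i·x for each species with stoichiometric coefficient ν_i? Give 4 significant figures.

Q₀ = 371.7 vs Keq = 3.363 ⇒ Q>K, reverse
Step 1:
                    E           L           G           D
  init        0.05887       3.592      0.2652       5.733
  Δ            0.1045      0.1045     -0.1045     -0.1045
  eq           0.1633       3.696      0.1607       5.629
  solve Keq expr → x = -0.03483; check Q = 3.363

x = -0.03483 M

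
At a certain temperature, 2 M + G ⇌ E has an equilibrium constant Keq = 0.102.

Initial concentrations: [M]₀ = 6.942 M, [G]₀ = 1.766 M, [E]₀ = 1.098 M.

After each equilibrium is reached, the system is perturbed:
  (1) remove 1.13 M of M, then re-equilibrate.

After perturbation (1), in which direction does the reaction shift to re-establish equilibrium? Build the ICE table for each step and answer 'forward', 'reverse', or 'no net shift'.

Direction: reverse

Q₀ = 0.0129 vs Keq = 0.102 ⇒ Q<K, forward
Step 1:
                   M          G          E
  init         6.942      1.766      1.098
  Δ           -1.926     -0.963      0.963
  eq           5.016      0.803      2.061
  solve Keq expr → x = 0.963; check Q = 0.102
Then remove 1.13 M of M.
Step 2:
                   M          G          E
  init         3.886      0.803      2.061
  Δ            0.392      0.196     -0.196
  eq           4.278      0.999      1.865
  solve Keq expr → x = -0.196; check Q = 0.102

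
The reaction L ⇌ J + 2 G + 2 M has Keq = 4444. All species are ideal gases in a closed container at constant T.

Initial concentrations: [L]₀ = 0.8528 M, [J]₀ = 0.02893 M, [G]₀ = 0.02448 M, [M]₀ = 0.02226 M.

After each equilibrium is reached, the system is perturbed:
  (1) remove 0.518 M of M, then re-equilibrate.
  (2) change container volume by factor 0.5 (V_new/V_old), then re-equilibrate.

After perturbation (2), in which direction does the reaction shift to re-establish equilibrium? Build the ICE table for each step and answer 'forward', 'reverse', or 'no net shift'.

Direction: reverse

Q₀ = 1.0073e-08 vs Keq = 4444 ⇒ Q<K, forward
Step 1:
                  L         J         G         M
  Initial    0.8528   0.02893   0.02448   0.02226
  Change     -0.851     0.851     1.702     1.702
  Equil    0.001755      0.88     1.727     1.724
  solve Keq expr → x = 0.851; check Q = 4444
Then remove 0.518 M of M.
Step 2:
                  L         J         G         M
  Initial  0.001755      0.88     1.727     1.206
  Change  -8.9093e-04 8.9093e-04  0.001782  0.001782
  Equil   8.6423e-04    0.8809     1.728     1.208
  solve Keq expr → x = 8.9093e-04; check Q = 4444
Then change container volume by factor 0.5 (V_new/V_old).
Step 3:
                  L         J         G         M
  Initial  0.001728     1.762     3.457     2.416
  Change    0.02377  -0.02377  -0.04755  -0.04755
  Equil      0.0255     1.738     3.409     2.369
  solve Keq expr → x = -0.02377; check Q = 4444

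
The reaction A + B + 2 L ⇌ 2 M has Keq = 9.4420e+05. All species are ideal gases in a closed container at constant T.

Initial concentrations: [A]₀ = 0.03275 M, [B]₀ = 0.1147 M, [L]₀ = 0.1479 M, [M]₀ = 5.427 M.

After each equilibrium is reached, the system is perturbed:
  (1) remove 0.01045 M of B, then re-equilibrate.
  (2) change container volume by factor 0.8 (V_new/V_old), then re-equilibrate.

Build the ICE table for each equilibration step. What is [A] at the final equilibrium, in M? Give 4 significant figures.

[A]_eq = 0.02114 M

Q₀ = 3.5843e+05 vs Keq = 9.4420e+05 ⇒ Q<K, forward
Step 1:
                  A         B         L         M
  init      0.03275    0.1147    0.1479     5.427
  Δ        -0.01242  -0.01242  -0.02485   0.02485
  eq        0.02033    0.1023    0.1231     5.452
  solve Keq expr → x = 0.01242; check Q = 9.4420e+05
Then remove 0.01045 M of B.
Step 2:
                  A         B         L         M
  init      0.02033   0.09183    0.1231     5.452
  Δ        0.001177  0.001177  0.002354 -0.002354
  eq         0.0215     0.093    0.1254     5.449
  solve Keq expr → x = -0.001177; check Q = 9.4420e+05
Then change container volume by factor 0.8 (V_new/V_old).
Step 3:
                  A         B         L         M
  init      0.02688    0.1163    0.1568     6.812
  Δ       -0.005739 -0.005739  -0.01148   0.01148
  eq        0.02114    0.1105    0.1453     6.823
  solve Keq expr → x = 0.005739; check Q = 9.4420e+05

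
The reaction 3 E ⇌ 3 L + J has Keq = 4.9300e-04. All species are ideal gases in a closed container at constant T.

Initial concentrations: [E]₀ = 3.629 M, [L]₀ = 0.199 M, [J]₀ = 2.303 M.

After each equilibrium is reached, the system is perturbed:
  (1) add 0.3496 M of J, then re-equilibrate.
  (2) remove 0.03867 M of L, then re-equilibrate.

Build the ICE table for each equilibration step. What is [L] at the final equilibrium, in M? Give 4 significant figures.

[L]_eq = 0.2042 M

Q₀ = 3.7975e-04 vs Keq = 4.9300e-04 ⇒ Q<K, forward
Step 1:
                   E          L          J
  init         3.629      0.199      2.303
  Δ          -0.0169     0.0169   0.005634
  eq           3.612     0.2159      2.309
  solve Keq expr → x = 0.005634; check Q = 4.9300e-04
Then add 0.3496 M of J.
Step 2:
                   E          L          J
  init         3.612     0.2159      2.658
  Δ         0.009302  -0.009302  -0.003101
  eq           3.621     0.2066      2.655
  solve Keq expr → x = -0.003101; check Q = 4.9300e-04
Then remove 0.03867 M of L.
Step 3:
                   E          L          J
  init         3.621     0.1679      2.655
  Δ         -0.03629    0.03629     0.0121
  eq           3.585     0.2042      2.667
  solve Keq expr → x = 0.0121; check Q = 4.9300e-04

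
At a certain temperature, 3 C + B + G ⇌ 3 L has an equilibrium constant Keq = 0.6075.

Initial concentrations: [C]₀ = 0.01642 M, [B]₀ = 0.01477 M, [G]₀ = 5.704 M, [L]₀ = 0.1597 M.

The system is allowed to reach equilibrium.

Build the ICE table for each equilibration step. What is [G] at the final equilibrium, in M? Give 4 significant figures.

Q₀ = 1.0920e+04 vs Keq = 0.6075 ⇒ Q>K, reverse
Step 1:
                    C           B           G           L
  I           0.01642     0.01477       5.704      0.1597
  C           0.09735     0.03245     0.03245    -0.09735
  E            0.1138     0.04722       5.736     0.06235
  solve Keq expr → x = -0.03245; check Q = 0.6075

[G]_eq = 5.736 M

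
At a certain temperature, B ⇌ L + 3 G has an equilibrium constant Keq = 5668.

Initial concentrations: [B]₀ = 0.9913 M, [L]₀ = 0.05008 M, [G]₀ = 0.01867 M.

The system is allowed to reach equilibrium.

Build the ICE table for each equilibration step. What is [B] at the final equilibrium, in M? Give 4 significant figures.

[B]_eq = 0.00483 M

Q₀ = 3.2877e-07 vs Keq = 5668 ⇒ Q<K, forward
Step 1:
                  B         L         G
  I          0.9913   0.05008   0.01867
  C         -0.9865    0.9865     2.959
  E         0.00483     1.037     2.978
  solve Keq expr → x = 0.9865; check Q = 5668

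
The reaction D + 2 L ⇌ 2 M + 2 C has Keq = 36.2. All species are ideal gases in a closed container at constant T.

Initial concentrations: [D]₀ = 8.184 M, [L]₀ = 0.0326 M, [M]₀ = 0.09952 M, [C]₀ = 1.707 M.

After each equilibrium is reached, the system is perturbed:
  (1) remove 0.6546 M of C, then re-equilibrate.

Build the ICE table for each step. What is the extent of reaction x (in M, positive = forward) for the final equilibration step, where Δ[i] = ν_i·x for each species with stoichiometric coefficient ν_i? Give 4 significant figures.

x = 0.002135 M

Q₀ = 3.318 vs Keq = 36.2 ⇒ Q<K, forward
Step 1:
                  D         L         M         C
  I           8.184    0.0326   0.09952     1.707
  C        -0.01027  -0.02054   0.02054   0.02054
  E           8.174   0.01206    0.1201     1.728
  solve Keq expr → x = 0.01027; check Q = 36.2
Then remove 0.6546 M of C.
Step 2:
                  D         L         M         C
  I           8.174   0.01206    0.1201     1.073
  C       -0.002135 -0.004271  0.004271  0.004271
  E           8.172  0.007787    0.1243     1.077
  solve Keq expr → x = 0.002135; check Q = 36.2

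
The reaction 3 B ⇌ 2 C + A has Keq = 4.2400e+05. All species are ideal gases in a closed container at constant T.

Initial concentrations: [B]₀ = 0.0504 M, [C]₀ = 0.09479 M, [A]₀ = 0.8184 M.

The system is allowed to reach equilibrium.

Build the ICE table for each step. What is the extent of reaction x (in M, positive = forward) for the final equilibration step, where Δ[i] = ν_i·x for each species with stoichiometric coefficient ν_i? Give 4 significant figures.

Q₀ = 57.44 vs Keq = 4.2400e+05 ⇒ Q<K, forward
Step 1:
                   B          C          A
  Initial     0.0504    0.09479     0.8184
  Change    -0.04725     0.0315    0.01575
  Equil     0.003154     0.1263     0.8341
  solve Keq expr → x = 0.01575; check Q = 4.2400e+05

x = 0.01575 M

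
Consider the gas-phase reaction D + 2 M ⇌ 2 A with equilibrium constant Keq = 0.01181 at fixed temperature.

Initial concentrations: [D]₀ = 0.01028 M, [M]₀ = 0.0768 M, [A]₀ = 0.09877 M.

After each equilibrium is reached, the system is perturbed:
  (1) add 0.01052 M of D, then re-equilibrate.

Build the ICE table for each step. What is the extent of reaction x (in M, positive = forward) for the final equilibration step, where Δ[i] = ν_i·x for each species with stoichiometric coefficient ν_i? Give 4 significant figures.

x = 1.8687e-04 M

Q₀ = 160.9 vs Keq = 0.01181 ⇒ Q>K, reverse
Step 1:
                   D          M          A
  init       0.01028     0.0768    0.09877
  Δ          0.04716    0.09431   -0.09431
  eq         0.05744     0.1711   0.004457
  solve Keq expr → x = -0.04716; check Q = 0.01181
Then add 0.01052 M of D.
Step 2:
                   D          M          A
  init       0.06796     0.1711   0.004457
  Δ       -1.8687e-04 -3.7374e-04 3.7374e-04
  eq         0.06777     0.1707    0.00483
  solve Keq expr → x = 1.8687e-04; check Q = 0.01181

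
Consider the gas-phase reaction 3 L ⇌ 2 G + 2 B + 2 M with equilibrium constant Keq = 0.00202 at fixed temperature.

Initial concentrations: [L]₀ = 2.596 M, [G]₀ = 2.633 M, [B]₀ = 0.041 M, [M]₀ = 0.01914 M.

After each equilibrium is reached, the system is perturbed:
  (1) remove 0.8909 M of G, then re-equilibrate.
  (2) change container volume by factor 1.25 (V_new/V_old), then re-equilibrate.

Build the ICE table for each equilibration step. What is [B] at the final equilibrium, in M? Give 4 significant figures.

Q₀ = 2.4403e-07 vs Keq = 0.00202 ⇒ Q<K, forward
Step 1:
                   L          G          B          M
  Initial      2.596      2.633      0.041    0.01914
  Change     -0.3066     0.2044     0.2044     0.2044
  Equil        2.289      2.837     0.2454     0.2236
  solve Keq expr → x = 0.1022; check Q = 0.00202
Then remove 0.8909 M of G.
Step 2:
                   L          G          B          M
  Initial      2.289      1.947     0.2454     0.2236
  Change    -0.06019    0.04012    0.04012    0.04012
  Equil        2.229      1.987     0.2855     0.2637
  solve Keq expr → x = 0.02006; check Q = 0.00202
Then change container volume by factor 1.25 (V_new/V_old).
Step 3:
                   L          G          B          M
  Initial      1.783      1.589     0.2284      0.211
  Change    -0.04823    0.03215    0.03215    0.03215
  Equil        1.735      1.621     0.2606     0.2431
  solve Keq expr → x = 0.01608; check Q = 0.00202

[B]_eq = 0.2606 M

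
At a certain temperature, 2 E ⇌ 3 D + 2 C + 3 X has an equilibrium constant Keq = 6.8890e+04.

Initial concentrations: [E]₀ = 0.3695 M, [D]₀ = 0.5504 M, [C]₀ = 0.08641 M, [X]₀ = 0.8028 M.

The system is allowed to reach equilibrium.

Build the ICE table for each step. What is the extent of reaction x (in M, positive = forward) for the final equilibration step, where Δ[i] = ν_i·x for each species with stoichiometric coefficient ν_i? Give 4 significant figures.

Q₀ = 0.004718 vs Keq = 6.8890e+04 ⇒ Q<K, forward
Step 1:
                  E         D         C         X
  Initial    0.3695    0.5504   0.08641    0.8028
  Change    -0.3664    0.5496    0.3664    0.5496
  Equil     0.00313       1.1    0.4528     1.352
  solve Keq expr → x = 0.1832; check Q = 6.8890e+04

x = 0.1832 M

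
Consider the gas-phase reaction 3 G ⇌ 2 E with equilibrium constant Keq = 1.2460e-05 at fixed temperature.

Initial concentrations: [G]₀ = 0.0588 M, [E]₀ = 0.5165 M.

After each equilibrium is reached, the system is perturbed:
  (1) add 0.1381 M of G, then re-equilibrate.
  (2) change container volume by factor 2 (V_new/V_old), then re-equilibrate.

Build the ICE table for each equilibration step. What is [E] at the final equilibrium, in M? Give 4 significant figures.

[E]_eq = 0.001189 M

Q₀ = 1312 vs Keq = 1.2460e-05 ⇒ Q>K, reverse
Step 1:
                   G          E
  I           0.0588     0.5165
  C           0.7707    -0.5138
  E           0.8295   0.002667
  solve Keq expr → x = -0.2569; check Q = 1.2460e-05
Then add 0.1381 M of G.
Step 2:
                   G          E
  I           0.9676   0.002667
  C        -0.001031 6.8761e-04
  E           0.9666   0.003355
  solve Keq expr → x = 3.4380e-04; check Q = 1.2460e-05
Then change container volume by factor 2 (V_new/V_old).
Step 3:
                   G          E
  I           0.4833   0.001677
  C       7.3286e-04 -4.8857e-04
  E            0.484   0.001189
  solve Keq expr → x = -2.4429e-04; check Q = 1.2460e-05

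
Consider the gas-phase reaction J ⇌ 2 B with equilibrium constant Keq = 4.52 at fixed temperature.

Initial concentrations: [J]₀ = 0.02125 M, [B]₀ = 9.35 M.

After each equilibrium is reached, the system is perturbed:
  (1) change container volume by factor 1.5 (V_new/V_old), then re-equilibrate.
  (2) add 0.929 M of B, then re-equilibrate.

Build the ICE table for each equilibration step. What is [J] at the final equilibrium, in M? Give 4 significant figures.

Q₀ = 4114 vs Keq = 4.52 ⇒ Q>K, reverse
Step 1:
                   J          B
  Initial    0.02125       9.35
  Change       2.868     -5.736
  Equil        2.889      3.614
  solve Keq expr → x = -2.868; check Q = 4.52
Then change container volume by factor 1.5 (V_new/V_old).
Step 2:
                   J          B
  Initial      1.926      2.409
  Change     -0.1943     0.3887
  Equil        1.732      2.798
  solve Keq expr → x = 0.1943; check Q = 4.52
Then add 0.929 M of B.
Step 3:
                   J          B
  Initial      1.732      3.727
  Change      0.3351    -0.6703
  Equil        2.067      3.057
  solve Keq expr → x = -0.3351; check Q = 4.52

[J]_eq = 2.067 M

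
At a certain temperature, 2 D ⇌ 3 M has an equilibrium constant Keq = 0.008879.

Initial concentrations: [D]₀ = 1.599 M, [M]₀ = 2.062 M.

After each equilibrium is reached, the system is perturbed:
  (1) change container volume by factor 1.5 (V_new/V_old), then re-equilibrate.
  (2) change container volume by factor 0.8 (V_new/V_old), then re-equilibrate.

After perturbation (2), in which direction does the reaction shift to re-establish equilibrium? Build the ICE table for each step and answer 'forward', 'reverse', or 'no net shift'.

Q₀ = 3.429 vs Keq = 0.008879 ⇒ Q>K, reverse
Step 1:
                   D          M
  Initial      1.599      2.062
  Change       1.107      -1.66
  Equil        2.706     0.4021
  solve Keq expr → x = -0.5533; check Q = 0.008879
Then change container volume by factor 1.5 (V_new/V_old).
Step 2:
                   D          M
  Initial      1.804      0.268
  Change    -0.02404    0.03606
  Equil         1.78     0.3041
  solve Keq expr → x = 0.01202; check Q = 0.008879
Then change container volume by factor 0.8 (V_new/V_old).
Step 3:
                   D          M
  Initial      2.225     0.3801
  Change     0.01697   -0.02546
  Equil        2.242     0.3547
  solve Keq expr → x = -0.008485; check Q = 0.008879

Direction: reverse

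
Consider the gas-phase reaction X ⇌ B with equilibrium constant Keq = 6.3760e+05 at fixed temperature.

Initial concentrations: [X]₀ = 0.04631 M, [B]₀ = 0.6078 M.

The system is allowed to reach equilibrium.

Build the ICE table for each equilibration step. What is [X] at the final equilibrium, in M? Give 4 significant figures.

Q₀ = 13.12 vs Keq = 6.3760e+05 ⇒ Q<K, forward
Step 1:
                  X         B
  Initial   0.04631    0.6078
  Change   -0.04631   0.04631
  Equil   1.0259e-06    0.6541
  solve Keq expr → x = 0.04631; check Q = 6.3760e+05

[X]_eq = 1.0259e-06 M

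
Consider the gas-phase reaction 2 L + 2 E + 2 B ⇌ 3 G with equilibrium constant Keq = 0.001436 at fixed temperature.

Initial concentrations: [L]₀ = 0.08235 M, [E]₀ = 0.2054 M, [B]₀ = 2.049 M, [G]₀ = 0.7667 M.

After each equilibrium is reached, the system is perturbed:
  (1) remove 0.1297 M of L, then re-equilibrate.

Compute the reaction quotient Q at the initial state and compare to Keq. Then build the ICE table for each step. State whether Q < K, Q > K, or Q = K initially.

Q₀ = 375.2 vs Keq = 0.001436 ⇒ Q>K, reverse
Step 1:
                  L         E         B         G
  I         0.08235    0.2054     2.049    0.7667
  C          0.4436    0.4436    0.4436   -0.6654
  E          0.5259     0.649     2.493    0.1013
  solve Keq expr → x = -0.2218; check Q = 0.001436
Then remove 0.1297 M of L.
Step 2:
                  L         E         B         G
  I          0.3962     0.649     2.493    0.1013
  C        0.009953  0.009953  0.009953  -0.01493
  E          0.4062     0.659     2.503   0.08637
  solve Keq expr → x = -0.004976; check Q = 0.001436

Q₀ = 375.2; Q > K (proceeds reverse)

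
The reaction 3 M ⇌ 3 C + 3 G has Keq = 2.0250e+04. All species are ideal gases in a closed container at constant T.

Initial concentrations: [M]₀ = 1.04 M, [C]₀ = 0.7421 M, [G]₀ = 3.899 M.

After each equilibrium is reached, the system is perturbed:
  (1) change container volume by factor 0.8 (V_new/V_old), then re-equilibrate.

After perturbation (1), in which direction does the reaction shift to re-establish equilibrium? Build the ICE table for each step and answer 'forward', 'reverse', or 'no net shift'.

Q₀ = 21.54 vs Keq = 2.0250e+04 ⇒ Q<K, forward
Step 1:
                  M         C         G
  Initial      1.04    0.7421     3.899
  Change    -0.7789    0.7789    0.7789
  Equil      0.2611     1.521     4.678
  solve Keq expr → x = 0.2596; check Q = 2.0250e+04
Then change container volume by factor 0.8 (V_new/V_old).
Step 2:
                  M         C         G
  Initial    0.3263     1.901     5.847
  Change    0.06364  -0.06364  -0.06364
  Equil      0.3899     1.838     5.784
  solve Keq expr → x = -0.02121; check Q = 2.0250e+04

Direction: reverse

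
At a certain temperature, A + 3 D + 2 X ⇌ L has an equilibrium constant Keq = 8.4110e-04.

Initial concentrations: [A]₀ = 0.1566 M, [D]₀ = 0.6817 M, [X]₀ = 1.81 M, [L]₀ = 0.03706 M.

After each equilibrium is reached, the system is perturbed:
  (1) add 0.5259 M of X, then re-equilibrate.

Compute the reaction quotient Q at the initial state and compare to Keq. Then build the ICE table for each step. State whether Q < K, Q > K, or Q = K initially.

Q₀ = 0.228; Q > K (proceeds reverse)

Q₀ = 0.228 vs Keq = 8.4110e-04 ⇒ Q>K, reverse
Step 1:
                    A           D           X           L
  Initial      0.1566      0.6817        1.81     0.03706
  Change      0.03677      0.1103     0.07355    -0.03677
  Equil        0.1934       0.792       1.884  2.8669e-04
  solve Keq expr → x = -0.03677; check Q = 8.4110e-04
Then add 0.5259 M of X.
Step 2:
                    A           D           X           L
  Initial      0.1934       0.792       2.409  2.8669e-04
  Change  -1.8090e-04 -5.4269e-04 -3.6179e-04  1.8090e-04
  Equil        0.1932      0.7915       2.409  4.6758e-04
  solve Keq expr → x = 1.8090e-04; check Q = 8.4110e-04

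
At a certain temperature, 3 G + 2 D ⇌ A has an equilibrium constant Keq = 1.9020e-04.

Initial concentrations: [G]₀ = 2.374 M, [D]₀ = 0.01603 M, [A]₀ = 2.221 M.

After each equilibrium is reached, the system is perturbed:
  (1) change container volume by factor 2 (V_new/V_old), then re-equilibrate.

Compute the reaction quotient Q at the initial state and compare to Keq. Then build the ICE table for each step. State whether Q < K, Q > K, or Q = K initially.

Q₀ = 646 vs Keq = 1.9020e-04 ⇒ Q>K, reverse
Step 1:
                    G           D           A
  Initial       2.374     0.01603       2.221
  Change        4.685       3.123      -1.562
  Equil         7.059       3.139      0.6593
  solve Keq expr → x = -1.562; check Q = 1.9020e-04
Then change container volume by factor 2 (V_new/V_old).
Step 2:
                    G           D           A
  Initial       3.529        1.57      0.3297
  Change       0.7876       0.525     -0.2625
  Equil         4.317       2.095     0.06715
  solve Keq expr → x = -0.2625; check Q = 1.9020e-04

Q₀ = 646; Q > K (proceeds reverse)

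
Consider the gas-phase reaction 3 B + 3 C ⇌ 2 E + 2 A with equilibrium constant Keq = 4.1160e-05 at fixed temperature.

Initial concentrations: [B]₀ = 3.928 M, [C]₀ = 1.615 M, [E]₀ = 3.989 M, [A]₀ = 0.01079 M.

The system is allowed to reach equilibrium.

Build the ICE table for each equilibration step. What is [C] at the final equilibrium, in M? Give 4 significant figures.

[C]_eq = 1.594 M

Q₀ = 7.2567e-06 vs Keq = 4.1160e-05 ⇒ Q<K, forward
Step 1:
                    B           C           E           A
  Initial       3.928       1.615       3.989     0.01079
  Change     -0.02117    -0.02117     0.01411     0.01411
  Equil         3.907       1.594       4.003      0.0249
  solve Keq expr → x = 0.007056; check Q = 4.1160e-05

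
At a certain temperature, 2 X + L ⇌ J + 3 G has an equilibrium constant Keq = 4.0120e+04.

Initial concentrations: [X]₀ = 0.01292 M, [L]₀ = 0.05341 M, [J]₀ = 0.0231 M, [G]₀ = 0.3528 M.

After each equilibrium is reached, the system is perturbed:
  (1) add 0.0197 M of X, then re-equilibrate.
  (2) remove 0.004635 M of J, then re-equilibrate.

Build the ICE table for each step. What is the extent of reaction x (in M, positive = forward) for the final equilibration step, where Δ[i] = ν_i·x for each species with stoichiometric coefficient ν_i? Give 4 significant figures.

Q₀ = 113.8 vs Keq = 4.0120e+04 ⇒ Q<K, forward
Step 1:
                   X          L          J          G
  Initial    0.01292    0.05341     0.0231     0.3528
  Change    -0.01204  -0.006018   0.006018    0.01805
  Equil   8.8380e-04    0.04739    0.02912     0.3709
  solve Keq expr → x = 0.006018; check Q = 4.0120e+04
Then add 0.0197 M of X.
Step 2:
                   X          L          J          G
  Initial    0.02058    0.04739    0.02912     0.3709
  Change     -0.0193  -0.009652   0.009652    0.02896
  Equil     0.001279    0.03774    0.03877     0.3998
  solve Keq expr → x = 0.009652; check Q = 4.0120e+04
Then remove 0.004635 M of J.
Step 3:
                   X          L          J          G
  Initial   0.001279    0.03774    0.03414     0.3998
  Change  -7.7087e-05 -3.8544e-05 3.8544e-05 1.1563e-04
  Equil     0.001202     0.0377    0.03417     0.3999
  solve Keq expr → x = 3.8544e-05; check Q = 4.0120e+04

x = 3.8544e-05 M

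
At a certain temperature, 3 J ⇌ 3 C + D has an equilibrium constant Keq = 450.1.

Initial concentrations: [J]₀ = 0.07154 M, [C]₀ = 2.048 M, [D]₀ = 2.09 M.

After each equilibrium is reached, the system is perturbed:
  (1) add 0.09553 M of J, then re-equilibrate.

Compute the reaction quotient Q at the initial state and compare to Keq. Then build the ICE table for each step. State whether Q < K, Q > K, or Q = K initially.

Q₀ = 4.9033e+04; Q > K (proceeds reverse)

Q₀ = 4.9033e+04 vs Keq = 450.1 ⇒ Q>K, reverse
Step 1:
                   J          C          D
  I          0.07154      2.048       2.09
  C           0.2283    -0.2283    -0.0761
  E           0.2999       1.82      2.014
  solve Keq expr → x = -0.0761; check Q = 450.1
Then add 0.09553 M of J.
Step 2:
                   J          C          D
  I           0.3954       1.82      2.014
  C         -0.08082    0.08082    0.02694
  E           0.3146      1.901      2.041
  solve Keq expr → x = 0.02694; check Q = 450.1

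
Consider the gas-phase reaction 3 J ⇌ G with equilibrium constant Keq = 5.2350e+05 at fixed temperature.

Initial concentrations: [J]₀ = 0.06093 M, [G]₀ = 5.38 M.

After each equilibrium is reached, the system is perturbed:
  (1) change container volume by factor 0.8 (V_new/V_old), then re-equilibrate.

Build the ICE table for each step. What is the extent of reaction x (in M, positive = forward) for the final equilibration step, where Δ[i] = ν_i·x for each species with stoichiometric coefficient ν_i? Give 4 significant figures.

Q₀ = 2.3784e+04 vs Keq = 5.2350e+05 ⇒ Q<K, forward
Step 1:
                   J          G
  Initial    0.06093       5.38
  Change    -0.03917    0.01306
  Equil      0.02176      5.393
  solve Keq expr → x = 0.01306; check Q = 5.2350e+05
Then change container volume by factor 0.8 (V_new/V_old).
Step 2:
                   J          G
  Initial     0.0272      6.741
  Change   -0.003758   0.001253
  Equil      0.02344      6.743
  solve Keq expr → x = 0.001253; check Q = 5.2350e+05

x = 0.001253 M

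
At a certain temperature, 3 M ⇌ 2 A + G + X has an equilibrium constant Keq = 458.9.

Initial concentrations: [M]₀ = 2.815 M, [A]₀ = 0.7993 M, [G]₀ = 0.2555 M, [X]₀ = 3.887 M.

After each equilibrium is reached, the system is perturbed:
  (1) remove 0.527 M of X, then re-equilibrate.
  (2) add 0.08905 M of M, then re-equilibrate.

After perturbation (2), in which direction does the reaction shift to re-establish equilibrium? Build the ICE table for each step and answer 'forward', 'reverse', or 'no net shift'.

Direction: forward

Q₀ = 0.02844 vs Keq = 458.9 ⇒ Q<K, forward
Step 1:
                    M           A           G           X
  Initial       2.815      0.7993      0.2555       3.887
  Change       -2.417       1.611      0.8057      0.8057
  Equil         0.398       2.411       1.061       4.693
  solve Keq expr → x = 0.8057; check Q = 458.9
Then remove 0.527 M of X.
Step 2:
                    M           A           G           X
  Initial       0.398       2.411       1.061       4.166
  Change     -0.01382    0.009217    0.004608    0.004608
  Equil        0.3842        2.42       1.066        4.17
  solve Keq expr → x = 0.004608; check Q = 458.9
Then add 0.08905 M of M.
Step 3:
                    M           A           G           X
  Initial      0.4733        2.42       1.066        4.17
  Change     -0.07943     0.05296     0.02648     0.02648
  Equil        0.3938       2.473       1.092       4.197
  solve Keq expr → x = 0.02648; check Q = 458.9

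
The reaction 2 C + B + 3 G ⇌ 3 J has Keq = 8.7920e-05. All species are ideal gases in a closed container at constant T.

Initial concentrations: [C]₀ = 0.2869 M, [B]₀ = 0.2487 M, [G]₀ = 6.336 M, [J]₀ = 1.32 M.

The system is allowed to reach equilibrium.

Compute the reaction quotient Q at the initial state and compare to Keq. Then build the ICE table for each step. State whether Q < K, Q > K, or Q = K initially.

Q₀ = 0.4417 vs Keq = 8.7920e-05 ⇒ Q>K, reverse
Step 1:
                  C         B         G         J
  I          0.2869    0.2487     6.336      1.32
  C          0.6976    0.3488     1.046    -1.046
  E          0.9845    0.5975     7.382    0.2736
  solve Keq expr → x = -0.3488; check Q = 8.7920e-05

Q₀ = 0.4417; Q > K (proceeds reverse)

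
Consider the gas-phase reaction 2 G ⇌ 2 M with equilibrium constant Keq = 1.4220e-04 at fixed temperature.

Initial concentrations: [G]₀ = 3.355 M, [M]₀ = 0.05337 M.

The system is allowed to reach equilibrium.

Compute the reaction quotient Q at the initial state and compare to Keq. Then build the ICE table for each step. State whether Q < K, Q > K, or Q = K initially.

Q₀ = 2.5305e-04; Q > K (proceeds reverse)

Q₀ = 2.5305e-04 vs Keq = 1.4220e-04 ⇒ Q>K, reverse
Step 1:
                  G         M
  init        3.355   0.05337
  Δ          0.0132   -0.0132
  eq          3.368   0.04017
  solve Keq expr → x = -0.006602; check Q = 1.4220e-04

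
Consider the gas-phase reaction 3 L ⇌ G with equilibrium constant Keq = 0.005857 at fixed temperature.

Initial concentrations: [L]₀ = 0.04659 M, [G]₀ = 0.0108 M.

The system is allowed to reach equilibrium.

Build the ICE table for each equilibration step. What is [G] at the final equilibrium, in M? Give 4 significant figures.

[G]_eq = 2.8857e-06 M

Q₀ = 106.8 vs Keq = 0.005857 ⇒ Q>K, reverse
Step 1:
                    L           G
  I           0.04659      0.0108
  C           0.03239     -0.0108
  E           0.07898  2.8857e-06
  solve Keq expr → x = -0.0108; check Q = 0.005857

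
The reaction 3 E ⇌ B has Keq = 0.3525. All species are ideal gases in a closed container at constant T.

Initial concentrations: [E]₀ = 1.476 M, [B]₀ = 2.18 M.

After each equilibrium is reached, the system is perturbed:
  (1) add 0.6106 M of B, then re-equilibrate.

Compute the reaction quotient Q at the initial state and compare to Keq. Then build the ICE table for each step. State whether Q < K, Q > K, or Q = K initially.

Q₀ = 0.6779 vs Keq = 0.3525 ⇒ Q>K, reverse
Step 1:
                   E          B
  init         1.476       2.18
  Δ           0.3283    -0.1094
  eq           1.804      2.071
  solve Keq expr → x = -0.1094; check Q = 0.3525
Then add 0.6106 M of B.
Step 2:
                   E          B
  init         1.804      2.681
  Δ             0.15   -0.05001
  eq           1.954      2.631
  solve Keq expr → x = -0.05001; check Q = 0.3525

Q₀ = 0.6779; Q > K (proceeds reverse)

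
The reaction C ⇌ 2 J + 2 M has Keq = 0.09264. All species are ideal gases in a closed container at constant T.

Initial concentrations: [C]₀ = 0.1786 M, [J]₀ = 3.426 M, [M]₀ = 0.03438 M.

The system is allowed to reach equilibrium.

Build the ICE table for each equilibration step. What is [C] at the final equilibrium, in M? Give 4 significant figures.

[C]_eq = 0.1771 M

Q₀ = 0.07768 vs Keq = 0.09264 ⇒ Q<K, forward
Step 1:
                    C           J           M
  I            0.1786       3.426     0.03438
  C         -0.001488    0.002976    0.002976
  E            0.1771       3.429     0.03736
  solve Keq expr → x = 0.001488; check Q = 0.09264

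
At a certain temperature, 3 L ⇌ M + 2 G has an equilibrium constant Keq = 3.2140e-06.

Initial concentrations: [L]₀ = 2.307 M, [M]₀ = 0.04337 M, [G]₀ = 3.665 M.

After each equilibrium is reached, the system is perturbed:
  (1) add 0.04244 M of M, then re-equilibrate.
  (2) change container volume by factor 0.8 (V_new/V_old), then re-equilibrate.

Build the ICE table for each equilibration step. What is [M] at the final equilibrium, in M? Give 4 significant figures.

[M]_eq = 5.5517e-06 M

Q₀ = 0.04745 vs Keq = 3.2140e-06 ⇒ Q>K, reverse
Step 1:
                  L         M         G
  Initial     2.307   0.04337     3.665
  Change     0.1301  -0.04337  -0.08673
  Equil       2.437 3.6335e-06     3.578
  solve Keq expr → x = -0.04337; check Q = 3.2140e-06
Then add 0.04244 M of M.
Step 2:
                  L         M         G
  Initial     2.437   0.04244     3.578
  Change     0.1273  -0.04244  -0.08488
  Equil       2.564 4.4414e-06     3.493
  solve Keq expr → x = -0.04244; check Q = 3.2140e-06
Then change container volume by factor 0.8 (V_new/V_old).
Step 3:
                  L         M         G
  Initial     3.206 5.5517e-06     4.367
  Change          0         0         0
  Equil       3.206 5.5517e-06     4.367
  solve Keq expr → x = 0; check Q = 3.2140e-06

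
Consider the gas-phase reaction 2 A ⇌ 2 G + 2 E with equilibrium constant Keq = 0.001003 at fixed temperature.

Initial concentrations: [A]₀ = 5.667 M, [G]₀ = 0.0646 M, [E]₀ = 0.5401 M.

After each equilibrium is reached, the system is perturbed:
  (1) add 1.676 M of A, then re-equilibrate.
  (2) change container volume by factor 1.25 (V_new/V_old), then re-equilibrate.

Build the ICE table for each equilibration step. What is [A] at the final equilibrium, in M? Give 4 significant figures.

Q₀ = 3.7906e-05 vs Keq = 0.001003 ⇒ Q<K, forward
Step 1:
                    A           G           E
  init          5.667      0.0646      0.5401
  Δ           -0.1776      0.1776      0.1776
  eq            5.489      0.2422      0.7177
  solve Keq expr → x = 0.08881; check Q = 0.001003
Then add 1.676 M of A.
Step 2:
                    A           G           E
  init          7.165      0.2422      0.7177
  Δ          -0.05091     0.05091     0.05091
  eq            7.114      0.2931      0.7686
  solve Keq expr → x = 0.02546; check Q = 0.001003
Then change container volume by factor 1.25 (V_new/V_old).
Step 3:
                    A           G           E
  init          5.692      0.2345      0.6149
  Δ          -0.03917     0.03917     0.03917
  eq            5.652      0.2737      0.6541
  solve Keq expr → x = 0.01959; check Q = 0.001003

[A]_eq = 5.652 M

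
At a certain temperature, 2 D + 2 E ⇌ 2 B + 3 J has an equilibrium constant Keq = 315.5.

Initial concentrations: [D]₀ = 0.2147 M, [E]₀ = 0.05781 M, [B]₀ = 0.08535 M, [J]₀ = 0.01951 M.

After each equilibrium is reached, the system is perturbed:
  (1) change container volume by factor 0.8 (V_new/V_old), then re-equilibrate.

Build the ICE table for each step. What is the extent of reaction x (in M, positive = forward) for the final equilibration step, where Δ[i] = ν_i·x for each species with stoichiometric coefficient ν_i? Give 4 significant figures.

Q₀ = 3.5116e-04 vs Keq = 315.5 ⇒ Q<K, forward
Step 1:
                   D          E          B          J
  Initial     0.2147    0.05781    0.08535    0.01951
  Change    -0.05613   -0.05613    0.05613     0.0842
  Equil       0.1586   0.001678     0.1415     0.1037
  solve Keq expr → x = 0.02807; check Q = 315.5
Then change container volume by factor 0.8 (V_new/V_old).
Step 2:
                   D          E          B          J
  Initial     0.1982   0.002097     0.1769     0.1296
  Change  2.3229e-04 2.3229e-04 -2.3229e-04 -3.4843e-04
  Equil       0.1984   0.002329     0.1766     0.1293
  solve Keq expr → x = -1.1614e-04; check Q = 315.5

x = -1.1614e-04 M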